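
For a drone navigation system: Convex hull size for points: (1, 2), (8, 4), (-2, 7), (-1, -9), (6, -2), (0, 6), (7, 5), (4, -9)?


Convex hull vertices (CCW): (-2, 7), (-1, -9), (4, -9), (8, 4), (7, 5)
Count = 5

5


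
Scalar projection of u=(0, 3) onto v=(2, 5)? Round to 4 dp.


u.v = 15, |v| = sqrt(29) = 5.3852
Scalar projection = u.v / |v| = 15 / sqrt(29) = 2.7854

2.7854


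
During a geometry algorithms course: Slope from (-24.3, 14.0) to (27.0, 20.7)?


slope = (y2-y1)/(x2-x1) = (20.7-14)/(27-(-24.3)) = 6.7/51.3 = 0.1306

0.1306


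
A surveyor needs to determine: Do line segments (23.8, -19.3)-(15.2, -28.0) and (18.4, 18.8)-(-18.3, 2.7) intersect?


Cross products: d1=1485.21, d2=1666.04, d3=-374.64, d4=-555.47
d1*d2 < 0 and d3*d4 < 0? no

No, they don't intersect


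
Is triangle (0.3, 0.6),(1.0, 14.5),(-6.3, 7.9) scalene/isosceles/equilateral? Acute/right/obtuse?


Side lengths squared: AB^2=193.7, BC^2=96.85, CA^2=96.85
Sorted: [96.85, 96.85, 193.7]
By sides: Isosceles, By angles: Right

Isosceles, Right


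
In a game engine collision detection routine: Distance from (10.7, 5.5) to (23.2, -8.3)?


dx=12.5, dy=-13.8
d^2 = 12.5^2 + (-13.8)^2 = 346.69
d = sqrt(346.69) = 18.6196

18.6196


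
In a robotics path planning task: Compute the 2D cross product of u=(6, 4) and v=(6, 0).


u x v = u_x*v_y - u_y*v_x = 6*0 - 4*6
= 0 - 24 = -24

-24


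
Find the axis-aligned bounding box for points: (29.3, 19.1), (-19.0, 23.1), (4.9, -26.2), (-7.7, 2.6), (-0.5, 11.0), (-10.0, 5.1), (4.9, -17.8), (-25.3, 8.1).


x range: [-25.3, 29.3]
y range: [-26.2, 23.1]
Bounding box: (-25.3,-26.2) to (29.3,23.1)

(-25.3,-26.2) to (29.3,23.1)


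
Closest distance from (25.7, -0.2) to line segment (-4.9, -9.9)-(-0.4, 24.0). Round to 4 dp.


Project P onto AB: t = 0.3989 (clamped to [0,1])
Closest point on segment: (-3.1048, 3.6236)
Distance: 29.0575

29.0575


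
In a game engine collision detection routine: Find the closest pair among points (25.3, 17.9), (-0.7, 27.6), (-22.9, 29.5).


d(P0,P1) = 27.7505, d(P0,P2) = 49.5762, d(P1,P2) = 22.2812
Closest: P1 and P2

Closest pair: (-0.7, 27.6) and (-22.9, 29.5), distance = 22.2812


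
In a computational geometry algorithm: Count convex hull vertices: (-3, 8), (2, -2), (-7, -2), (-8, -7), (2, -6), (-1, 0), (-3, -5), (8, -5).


Convex hull vertices (CCW): (-8, -7), (2, -6), (8, -5), (-3, 8), (-7, -2)
Count = 5

5


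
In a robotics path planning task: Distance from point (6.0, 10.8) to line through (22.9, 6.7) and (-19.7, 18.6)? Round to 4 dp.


|cross product| = 26.45
|line direction| = sqrt(1956.37) = 44.2309
Distance = 26.45/sqrt(1956.37) = 0.598

0.598


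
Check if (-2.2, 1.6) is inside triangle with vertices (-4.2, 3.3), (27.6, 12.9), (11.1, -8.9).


Cross products: AB x AP = -73.26, BC x BP = -463.19, CA x CP = 1.61
All same sign? no

No, outside


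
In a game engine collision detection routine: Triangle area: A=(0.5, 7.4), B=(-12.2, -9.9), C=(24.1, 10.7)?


Area = |x_A(y_B-y_C) + x_B(y_C-y_A) + x_C(y_A-y_B)|/2
= |(-10.3) + (-40.26) + 416.93|/2
= 366.37/2 = 183.185

183.185


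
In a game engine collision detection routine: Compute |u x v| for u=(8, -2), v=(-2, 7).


|u x v| = |8*7 - (-2)*(-2)|
= |56 - 4| = 52

52


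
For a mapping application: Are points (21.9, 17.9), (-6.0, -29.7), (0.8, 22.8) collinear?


Cross product: ((-6)-21.9)*(22.8-17.9) - ((-29.7)-17.9)*(0.8-21.9)
= -1141.07

No, not collinear


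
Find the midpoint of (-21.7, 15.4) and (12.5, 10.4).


M = (((-21.7)+12.5)/2, (15.4+10.4)/2)
= (-4.6, 12.9)

(-4.6, 12.9)


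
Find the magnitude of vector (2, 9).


|u| = sqrt(2^2 + 9^2) = sqrt(85) = 9.2195

9.2195


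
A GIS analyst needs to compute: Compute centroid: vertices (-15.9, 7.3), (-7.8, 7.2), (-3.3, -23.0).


Centroid = ((x_A+x_B+x_C)/3, (y_A+y_B+y_C)/3)
= (((-15.9)+(-7.8)+(-3.3))/3, (7.3+7.2+(-23))/3)
= (-9, -2.8333)

(-9, -2.8333)


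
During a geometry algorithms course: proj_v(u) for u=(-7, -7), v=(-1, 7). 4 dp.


u.v = -42, |v| = sqrt(50) = 7.0711
Scalar projection = u.v / |v| = -42 / sqrt(50) = -5.9397

-5.9397


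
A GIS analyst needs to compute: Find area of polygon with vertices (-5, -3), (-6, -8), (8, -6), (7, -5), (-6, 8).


Shoelace sum: ((-5)*(-8) - (-6)*(-3)) + ((-6)*(-6) - 8*(-8)) + (8*(-5) - 7*(-6)) + (7*8 - (-6)*(-5)) + ((-6)*(-3) - (-5)*8)
= 208
Area = |208|/2 = 104

104


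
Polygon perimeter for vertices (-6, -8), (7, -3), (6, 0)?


Sides: (-6, -8)->(7, -3): sqrt(194) = 13.928388, (7, -3)->(6, 0): sqrt(10) = 3.162278, (6, 0)->(-6, -8): sqrt(208) = 14.422205
Sum = 31.512871
Perimeter = 31.5129

31.5129


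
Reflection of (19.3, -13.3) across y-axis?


Reflection over y-axis: (x,y) -> (-x,y)
(19.3, -13.3) -> (-19.3, -13.3)

(-19.3, -13.3)


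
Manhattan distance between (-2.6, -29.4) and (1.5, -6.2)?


|(-2.6)-1.5| + |(-29.4)-(-6.2)| = 4.1 + 23.2 = 27.3

27.3


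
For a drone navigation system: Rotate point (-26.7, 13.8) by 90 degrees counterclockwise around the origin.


90° CCW: (x,y) -> (-y, x)
(-26.7,13.8) -> (-13.8, -26.7)

(-13.8, -26.7)


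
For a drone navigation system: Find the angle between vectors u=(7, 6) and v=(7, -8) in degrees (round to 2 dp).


u.v = 1, |u| = sqrt(85) = 9.2195, |v| = sqrt(113) = 10.6301
cos(theta) = u.v/(|u||v|) = 1/sqrt(9605) = 0.010204
theta = acos(0.010204) = 89.42 degrees

89.42 degrees


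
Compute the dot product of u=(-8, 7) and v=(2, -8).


u . v = u_x*v_x + u_y*v_y = (-8)*2 + 7*(-8)
= (-16) + (-56) = -72

-72


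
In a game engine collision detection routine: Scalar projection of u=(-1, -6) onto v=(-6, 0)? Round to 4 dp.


u.v = 6, |v| = sqrt(36) = 6
Scalar projection = u.v / |v| = 6 / sqrt(36) = 1

1


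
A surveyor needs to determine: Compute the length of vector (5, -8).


|u| = sqrt(5^2 + (-8)^2) = sqrt(89) = 9.434

9.434


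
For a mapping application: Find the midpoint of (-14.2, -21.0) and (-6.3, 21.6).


M = (((-14.2)+(-6.3))/2, ((-21)+21.6)/2)
= (-10.25, 0.3)

(-10.25, 0.3)


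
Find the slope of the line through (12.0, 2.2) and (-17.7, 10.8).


slope = (y2-y1)/(x2-x1) = (10.8-2.2)/((-17.7)-12) = 8.6/(-29.7) = -0.2896

-0.2896


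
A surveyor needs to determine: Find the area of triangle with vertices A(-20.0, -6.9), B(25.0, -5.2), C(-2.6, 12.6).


Area = |x_A(y_B-y_C) + x_B(y_C-y_A) + x_C(y_A-y_B)|/2
= |356 + 487.5 + 4.42|/2
= 847.92/2 = 423.96

423.96


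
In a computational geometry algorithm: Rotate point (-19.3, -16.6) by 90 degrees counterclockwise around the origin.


90° CCW: (x,y) -> (-y, x)
(-19.3,-16.6) -> (16.6, -19.3)

(16.6, -19.3)


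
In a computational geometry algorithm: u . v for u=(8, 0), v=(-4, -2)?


u . v = u_x*v_x + u_y*v_y = 8*(-4) + 0*(-2)
= (-32) + 0 = -32

-32


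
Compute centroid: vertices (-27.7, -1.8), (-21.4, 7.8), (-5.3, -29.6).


Centroid = ((x_A+x_B+x_C)/3, (y_A+y_B+y_C)/3)
= (((-27.7)+(-21.4)+(-5.3))/3, ((-1.8)+7.8+(-29.6))/3)
= (-18.1333, -7.8667)

(-18.1333, -7.8667)


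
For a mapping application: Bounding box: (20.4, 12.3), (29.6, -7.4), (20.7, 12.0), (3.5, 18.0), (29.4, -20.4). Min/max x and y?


x range: [3.5, 29.6]
y range: [-20.4, 18]
Bounding box: (3.5,-20.4) to (29.6,18)

(3.5,-20.4) to (29.6,18)


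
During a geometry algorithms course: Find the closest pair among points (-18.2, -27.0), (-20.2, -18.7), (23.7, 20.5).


d(P0,P1) = 8.5376, d(P0,P2) = 63.3392, d(P1,P2) = 58.8545
Closest: P0 and P1

Closest pair: (-18.2, -27.0) and (-20.2, -18.7), distance = 8.5376


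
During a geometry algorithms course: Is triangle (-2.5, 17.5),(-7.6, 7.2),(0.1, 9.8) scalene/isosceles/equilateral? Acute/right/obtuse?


Side lengths squared: AB^2=132.1, BC^2=66.05, CA^2=66.05
Sorted: [66.05, 66.05, 132.1]
By sides: Isosceles, By angles: Right

Isosceles, Right


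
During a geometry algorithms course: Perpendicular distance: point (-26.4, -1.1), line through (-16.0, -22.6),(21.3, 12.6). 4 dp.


|cross product| = 1168.03
|line direction| = sqrt(2630.33) = 51.2867
Distance = 1168.03/sqrt(2630.33) = 22.7745

22.7745


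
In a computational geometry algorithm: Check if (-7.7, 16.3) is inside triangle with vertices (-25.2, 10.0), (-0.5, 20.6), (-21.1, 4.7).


Cross products: AB x AP = -29.89, BC x BP = -25.9, CA x CP = -118.58
All same sign? yes

Yes, inside


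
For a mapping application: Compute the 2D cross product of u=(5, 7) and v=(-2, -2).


u x v = u_x*v_y - u_y*v_x = 5*(-2) - 7*(-2)
= (-10) - (-14) = 4

4


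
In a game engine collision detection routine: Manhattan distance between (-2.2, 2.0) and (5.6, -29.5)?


|(-2.2)-5.6| + |2-(-29.5)| = 7.8 + 31.5 = 39.3

39.3


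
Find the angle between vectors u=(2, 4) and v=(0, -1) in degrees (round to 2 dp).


u.v = -4, |u| = sqrt(20) = 4.4721, |v| = sqrt(1) = 1
cos(theta) = u.v/(|u||v|) = -4/sqrt(20) = -0.894427
theta = acos(-0.894427) = 153.43 degrees

153.43 degrees


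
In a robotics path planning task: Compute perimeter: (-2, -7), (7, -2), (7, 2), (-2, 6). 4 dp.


Sides: (-2, -7)->(7, -2): sqrt(106) = 10.29563, (7, -2)->(7, 2): sqrt(16) = 4, (7, 2)->(-2, 6): sqrt(97) = 9.848858, (-2, 6)->(-2, -7): sqrt(169) = 13
Sum = 37.144488
Perimeter = 37.1445

37.1445


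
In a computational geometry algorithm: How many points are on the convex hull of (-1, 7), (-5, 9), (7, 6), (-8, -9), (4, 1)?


Convex hull vertices (CCW): (-8, -9), (4, 1), (7, 6), (-5, 9)
Count = 4

4


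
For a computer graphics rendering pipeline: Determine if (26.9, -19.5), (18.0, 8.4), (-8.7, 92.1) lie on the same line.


Cross product: (18-26.9)*(92.1-(-19.5)) - (8.4-(-19.5))*((-8.7)-26.9)
= 0

Yes, collinear


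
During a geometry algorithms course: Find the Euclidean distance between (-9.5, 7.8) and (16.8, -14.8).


dx=26.3, dy=-22.6
d^2 = 26.3^2 + (-22.6)^2 = 1202.45
d = sqrt(1202.45) = 34.6764

34.6764


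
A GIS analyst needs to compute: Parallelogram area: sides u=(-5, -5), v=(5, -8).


|u x v| = |(-5)*(-8) - (-5)*5|
= |40 - (-25)| = 65

65


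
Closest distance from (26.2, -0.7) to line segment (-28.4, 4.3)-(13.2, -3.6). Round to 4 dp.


Project P onto AB: t = 1 (clamped to [0,1])
Closest point on segment: (13.2, -3.6)
Distance: 13.3195

13.3195


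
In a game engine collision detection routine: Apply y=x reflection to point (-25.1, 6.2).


Reflection over y=x: (x,y) -> (y,x)
(-25.1, 6.2) -> (6.2, -25.1)

(6.2, -25.1)


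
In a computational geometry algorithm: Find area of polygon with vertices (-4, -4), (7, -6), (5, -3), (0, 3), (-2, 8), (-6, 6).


Shoelace sum: ((-4)*(-6) - 7*(-4)) + (7*(-3) - 5*(-6)) + (5*3 - 0*(-3)) + (0*8 - (-2)*3) + ((-2)*6 - (-6)*8) + ((-6)*(-4) - (-4)*6)
= 166
Area = |166|/2 = 83

83


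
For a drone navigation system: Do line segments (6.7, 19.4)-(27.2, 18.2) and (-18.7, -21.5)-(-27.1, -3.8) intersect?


Cross products: d1=-793.14, d2=-1145.91, d3=-868.93, d4=-516.16
d1*d2 < 0 and d3*d4 < 0? no

No, they don't intersect


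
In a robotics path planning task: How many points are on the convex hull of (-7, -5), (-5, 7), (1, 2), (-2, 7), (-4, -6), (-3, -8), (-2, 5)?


Convex hull vertices (CCW): (-7, -5), (-3, -8), (1, 2), (-2, 7), (-5, 7)
Count = 5

5


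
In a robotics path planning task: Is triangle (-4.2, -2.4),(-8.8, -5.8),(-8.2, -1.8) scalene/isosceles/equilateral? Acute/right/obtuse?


Side lengths squared: AB^2=32.72, BC^2=16.36, CA^2=16.36
Sorted: [16.36, 16.36, 32.72]
By sides: Isosceles, By angles: Right

Isosceles, Right


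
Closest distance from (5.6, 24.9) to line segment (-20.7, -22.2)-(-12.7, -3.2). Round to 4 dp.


Project P onto AB: t = 1 (clamped to [0,1])
Closest point on segment: (-12.7, -3.2)
Distance: 33.5336

33.5336


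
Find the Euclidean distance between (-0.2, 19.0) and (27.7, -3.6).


dx=27.9, dy=-22.6
d^2 = 27.9^2 + (-22.6)^2 = 1289.17
d = sqrt(1289.17) = 35.905

35.905


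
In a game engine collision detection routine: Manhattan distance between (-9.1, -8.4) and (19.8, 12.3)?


|(-9.1)-19.8| + |(-8.4)-12.3| = 28.9 + 20.7 = 49.6

49.6


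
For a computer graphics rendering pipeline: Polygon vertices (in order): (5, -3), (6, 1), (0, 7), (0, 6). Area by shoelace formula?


Shoelace sum: (5*1 - 6*(-3)) + (6*7 - 0*1) + (0*6 - 0*7) + (0*(-3) - 5*6)
= 35
Area = |35|/2 = 17.5

17.5


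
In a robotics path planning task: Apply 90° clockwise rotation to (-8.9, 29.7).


90° CW: (x,y) -> (y, -x)
(-8.9,29.7) -> (29.7, 8.9)

(29.7, 8.9)


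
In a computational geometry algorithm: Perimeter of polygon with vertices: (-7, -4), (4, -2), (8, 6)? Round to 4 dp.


Sides: (-7, -4)->(4, -2): sqrt(125) = 11.18034, (4, -2)->(8, 6): sqrt(80) = 8.944272, (8, 6)->(-7, -4): sqrt(325) = 18.027756
Sum = 38.152368
Perimeter = 38.1524

38.1524


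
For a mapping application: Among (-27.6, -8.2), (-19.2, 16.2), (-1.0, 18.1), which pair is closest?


d(P0,P1) = 25.8054, d(P0,P2) = 37.4066, d(P1,P2) = 18.2989
Closest: P1 and P2

Closest pair: (-19.2, 16.2) and (-1.0, 18.1), distance = 18.2989


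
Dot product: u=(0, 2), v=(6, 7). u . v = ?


u . v = u_x*v_x + u_y*v_y = 0*6 + 2*7
= 0 + 14 = 14

14


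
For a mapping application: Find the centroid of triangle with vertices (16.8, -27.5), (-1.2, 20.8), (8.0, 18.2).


Centroid = ((x_A+x_B+x_C)/3, (y_A+y_B+y_C)/3)
= ((16.8+(-1.2)+8)/3, ((-27.5)+20.8+18.2)/3)
= (7.8667, 3.8333)

(7.8667, 3.8333)


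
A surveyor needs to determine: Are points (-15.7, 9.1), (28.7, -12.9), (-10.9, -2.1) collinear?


Cross product: (28.7-(-15.7))*((-2.1)-9.1) - ((-12.9)-9.1)*((-10.9)-(-15.7))
= -391.68

No, not collinear


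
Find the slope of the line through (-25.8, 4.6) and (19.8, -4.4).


slope = (y2-y1)/(x2-x1) = ((-4.4)-4.6)/(19.8-(-25.8)) = (-9)/45.6 = -0.1974

-0.1974


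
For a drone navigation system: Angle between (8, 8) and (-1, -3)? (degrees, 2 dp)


u.v = -32, |u| = sqrt(128) = 11.3137, |v| = sqrt(10) = 3.1623
cos(theta) = u.v/(|u||v|) = -32/sqrt(1280) = -0.894427
theta = acos(-0.894427) = 153.43 degrees

153.43 degrees


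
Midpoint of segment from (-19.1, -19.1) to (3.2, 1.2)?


M = (((-19.1)+3.2)/2, ((-19.1)+1.2)/2)
= (-7.95, -8.95)

(-7.95, -8.95)


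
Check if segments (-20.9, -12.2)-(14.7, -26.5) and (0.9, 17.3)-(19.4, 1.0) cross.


Cross products: d1=-901.09, d2=-585.36, d3=1361.94, d4=1046.21
d1*d2 < 0 and d3*d4 < 0? no

No, they don't intersect


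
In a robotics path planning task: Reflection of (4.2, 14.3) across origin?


Reflection over origin: (x,y) -> (-x,-y)
(4.2, 14.3) -> (-4.2, -14.3)

(-4.2, -14.3)


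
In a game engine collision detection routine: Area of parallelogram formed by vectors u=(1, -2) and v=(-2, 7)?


|u x v| = |1*7 - (-2)*(-2)|
= |7 - 4| = 3

3


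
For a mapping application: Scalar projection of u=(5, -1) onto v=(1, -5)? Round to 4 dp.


u.v = 10, |v| = sqrt(26) = 5.099
Scalar projection = u.v / |v| = 10 / sqrt(26) = 1.9612

1.9612


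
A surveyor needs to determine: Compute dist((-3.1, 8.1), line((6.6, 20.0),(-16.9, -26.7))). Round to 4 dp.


|cross product| = 173.34
|line direction| = sqrt(2733.14) = 52.2794
Distance = 173.34/sqrt(2733.14) = 3.3156

3.3156


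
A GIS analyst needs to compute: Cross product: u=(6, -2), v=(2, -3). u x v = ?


u x v = u_x*v_y - u_y*v_x = 6*(-3) - (-2)*2
= (-18) - (-4) = -14

-14


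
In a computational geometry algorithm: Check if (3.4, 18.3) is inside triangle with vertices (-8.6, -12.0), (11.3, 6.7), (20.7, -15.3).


Cross products: AB x AP = 378.57, BC x BP = -64.76, CA x CP = -927.39
All same sign? no

No, outside


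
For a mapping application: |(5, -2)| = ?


|u| = sqrt(5^2 + (-2)^2) = sqrt(29) = 5.3852

5.3852


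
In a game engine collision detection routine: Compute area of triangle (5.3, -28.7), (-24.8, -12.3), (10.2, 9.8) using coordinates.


Area = |x_A(y_B-y_C) + x_B(y_C-y_A) + x_C(y_A-y_B)|/2
= |(-117.13) + (-954.8) + (-167.28)|/2
= 1239.21/2 = 619.605

619.605


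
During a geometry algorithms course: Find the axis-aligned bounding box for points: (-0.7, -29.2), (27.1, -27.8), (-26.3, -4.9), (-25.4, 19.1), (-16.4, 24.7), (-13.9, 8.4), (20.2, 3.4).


x range: [-26.3, 27.1]
y range: [-29.2, 24.7]
Bounding box: (-26.3,-29.2) to (27.1,24.7)

(-26.3,-29.2) to (27.1,24.7)


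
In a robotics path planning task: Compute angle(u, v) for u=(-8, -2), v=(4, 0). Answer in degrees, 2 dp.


u.v = -32, |u| = sqrt(68) = 8.2462, |v| = sqrt(16) = 4
cos(theta) = u.v/(|u||v|) = -32/sqrt(1088) = -0.970143
theta = acos(-0.970143) = 165.96 degrees

165.96 degrees


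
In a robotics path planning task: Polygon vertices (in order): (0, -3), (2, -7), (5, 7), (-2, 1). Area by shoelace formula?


Shoelace sum: (0*(-7) - 2*(-3)) + (2*7 - 5*(-7)) + (5*1 - (-2)*7) + ((-2)*(-3) - 0*1)
= 80
Area = |80|/2 = 40

40


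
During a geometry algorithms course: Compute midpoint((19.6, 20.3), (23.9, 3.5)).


M = ((19.6+23.9)/2, (20.3+3.5)/2)
= (21.75, 11.9)

(21.75, 11.9)


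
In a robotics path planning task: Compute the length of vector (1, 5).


|u| = sqrt(1^2 + 5^2) = sqrt(26) = 5.099

5.099


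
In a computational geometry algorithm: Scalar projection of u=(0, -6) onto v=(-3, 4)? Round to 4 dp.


u.v = -24, |v| = sqrt(25) = 5
Scalar projection = u.v / |v| = -24 / sqrt(25) = -4.8

-4.8


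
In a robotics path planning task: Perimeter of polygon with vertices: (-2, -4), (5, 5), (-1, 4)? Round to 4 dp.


Sides: (-2, -4)->(5, 5): sqrt(130) = 11.401754, (5, 5)->(-1, 4): sqrt(37) = 6.082763, (-1, 4)->(-2, -4): sqrt(65) = 8.062258
Sum = 25.546775
Perimeter = 25.5468

25.5468


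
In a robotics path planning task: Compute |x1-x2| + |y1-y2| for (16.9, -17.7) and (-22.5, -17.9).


|16.9-(-22.5)| + |(-17.7)-(-17.9)| = 39.4 + 0.2 = 39.6

39.6


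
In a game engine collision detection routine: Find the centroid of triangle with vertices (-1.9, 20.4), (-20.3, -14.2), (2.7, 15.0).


Centroid = ((x_A+x_B+x_C)/3, (y_A+y_B+y_C)/3)
= (((-1.9)+(-20.3)+2.7)/3, (20.4+(-14.2)+15)/3)
= (-6.5, 7.0667)

(-6.5, 7.0667)


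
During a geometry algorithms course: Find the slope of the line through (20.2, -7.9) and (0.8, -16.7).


slope = (y2-y1)/(x2-x1) = ((-16.7)-(-7.9))/(0.8-20.2) = (-8.8)/(-19.4) = 0.4536

0.4536


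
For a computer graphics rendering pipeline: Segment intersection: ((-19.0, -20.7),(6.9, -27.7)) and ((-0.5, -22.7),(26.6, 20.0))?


Cross products: d1=844.15, d2=-451.48, d3=77.7, d4=1373.33
d1*d2 < 0 and d3*d4 < 0? no

No, they don't intersect


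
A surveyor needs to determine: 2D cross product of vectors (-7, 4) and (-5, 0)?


u x v = u_x*v_y - u_y*v_x = (-7)*0 - 4*(-5)
= 0 - (-20) = 20

20


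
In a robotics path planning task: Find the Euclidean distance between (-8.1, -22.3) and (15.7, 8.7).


dx=23.8, dy=31
d^2 = 23.8^2 + 31^2 = 1527.44
d = sqrt(1527.44) = 39.0825

39.0825


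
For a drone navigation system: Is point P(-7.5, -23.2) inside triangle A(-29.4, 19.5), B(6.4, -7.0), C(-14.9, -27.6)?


Cross products: AB x AP = -948.31, BC x BP = 58.72, CA x CP = -412.34
All same sign? no

No, outside


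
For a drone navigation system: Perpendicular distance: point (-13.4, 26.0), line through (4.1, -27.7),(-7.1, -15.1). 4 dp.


|cross product| = 380.94
|line direction| = sqrt(284.2) = 16.8582
Distance = 380.94/sqrt(284.2) = 22.5967

22.5967


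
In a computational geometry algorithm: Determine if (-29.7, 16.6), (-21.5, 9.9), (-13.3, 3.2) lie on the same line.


Cross product: ((-21.5)-(-29.7))*(3.2-16.6) - (9.9-16.6)*((-13.3)-(-29.7))
= 0

Yes, collinear


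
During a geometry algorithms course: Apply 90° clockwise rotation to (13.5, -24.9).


90° CW: (x,y) -> (y, -x)
(13.5,-24.9) -> (-24.9, -13.5)

(-24.9, -13.5)


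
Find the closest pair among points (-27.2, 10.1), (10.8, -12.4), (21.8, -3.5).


d(P0,P1) = 44.1616, d(P0,P2) = 50.8523, d(P1,P2) = 14.1496
Closest: P1 and P2

Closest pair: (10.8, -12.4) and (21.8, -3.5), distance = 14.1496


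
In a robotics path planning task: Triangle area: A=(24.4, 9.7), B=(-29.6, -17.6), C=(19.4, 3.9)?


Area = |x_A(y_B-y_C) + x_B(y_C-y_A) + x_C(y_A-y_B)|/2
= |(-524.6) + 171.68 + 529.62|/2
= 176.7/2 = 88.35

88.35


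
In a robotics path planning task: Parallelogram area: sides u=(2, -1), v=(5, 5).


|u x v| = |2*5 - (-1)*5|
= |10 - (-5)| = 15

15


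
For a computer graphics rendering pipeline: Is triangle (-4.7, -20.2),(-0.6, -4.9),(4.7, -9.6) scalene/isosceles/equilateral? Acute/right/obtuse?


Side lengths squared: AB^2=250.9, BC^2=50.18, CA^2=200.72
Sorted: [50.18, 200.72, 250.9]
By sides: Scalene, By angles: Right

Scalene, Right


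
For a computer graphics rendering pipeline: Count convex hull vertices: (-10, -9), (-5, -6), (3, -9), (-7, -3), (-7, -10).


Convex hull vertices (CCW): (-10, -9), (-7, -10), (3, -9), (-7, -3)
Count = 4

4


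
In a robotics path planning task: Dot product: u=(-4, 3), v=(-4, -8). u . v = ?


u . v = u_x*v_x + u_y*v_y = (-4)*(-4) + 3*(-8)
= 16 + (-24) = -8

-8


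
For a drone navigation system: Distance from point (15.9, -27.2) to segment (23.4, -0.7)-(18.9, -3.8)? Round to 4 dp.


Project P onto AB: t = 1 (clamped to [0,1])
Closest point on segment: (18.9, -3.8)
Distance: 23.5915

23.5915


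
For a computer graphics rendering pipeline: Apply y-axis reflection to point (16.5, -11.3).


Reflection over y-axis: (x,y) -> (-x,y)
(16.5, -11.3) -> (-16.5, -11.3)

(-16.5, -11.3)


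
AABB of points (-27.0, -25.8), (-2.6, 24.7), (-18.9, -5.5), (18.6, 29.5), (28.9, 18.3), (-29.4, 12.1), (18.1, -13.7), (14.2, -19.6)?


x range: [-29.4, 28.9]
y range: [-25.8, 29.5]
Bounding box: (-29.4,-25.8) to (28.9,29.5)

(-29.4,-25.8) to (28.9,29.5)


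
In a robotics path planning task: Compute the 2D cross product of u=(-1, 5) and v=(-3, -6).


u x v = u_x*v_y - u_y*v_x = (-1)*(-6) - 5*(-3)
= 6 - (-15) = 21

21


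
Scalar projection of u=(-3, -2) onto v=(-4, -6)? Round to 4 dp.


u.v = 24, |v| = sqrt(52) = 7.2111
Scalar projection = u.v / |v| = 24 / sqrt(52) = 3.3282

3.3282


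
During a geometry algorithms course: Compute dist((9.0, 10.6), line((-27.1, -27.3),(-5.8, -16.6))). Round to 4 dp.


|cross product| = 421
|line direction| = sqrt(568.18) = 23.8365
Distance = 421/sqrt(568.18) = 17.662

17.662


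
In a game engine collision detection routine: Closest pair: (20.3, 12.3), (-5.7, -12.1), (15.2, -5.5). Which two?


d(P0,P1) = 35.6561, d(P0,P2) = 18.5162, d(P1,P2) = 21.9173
Closest: P0 and P2

Closest pair: (20.3, 12.3) and (15.2, -5.5), distance = 18.5162


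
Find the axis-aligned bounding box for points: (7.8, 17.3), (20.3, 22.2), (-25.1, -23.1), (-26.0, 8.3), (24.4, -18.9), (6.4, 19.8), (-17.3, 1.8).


x range: [-26, 24.4]
y range: [-23.1, 22.2]
Bounding box: (-26,-23.1) to (24.4,22.2)

(-26,-23.1) to (24.4,22.2)


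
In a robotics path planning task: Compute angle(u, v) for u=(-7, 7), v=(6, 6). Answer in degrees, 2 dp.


u.v = 0, |u| = sqrt(98) = 9.8995, |v| = sqrt(72) = 8.4853
cos(theta) = u.v/(|u||v|) = 0/sqrt(7056) = 0
theta = acos(0) = 90 degrees

90 degrees


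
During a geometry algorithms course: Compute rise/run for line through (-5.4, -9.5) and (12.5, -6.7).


slope = (y2-y1)/(x2-x1) = ((-6.7)-(-9.5))/(12.5-(-5.4)) = 2.8/17.9 = 0.1564

0.1564


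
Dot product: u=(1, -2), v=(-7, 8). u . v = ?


u . v = u_x*v_x + u_y*v_y = 1*(-7) + (-2)*8
= (-7) + (-16) = -23

-23


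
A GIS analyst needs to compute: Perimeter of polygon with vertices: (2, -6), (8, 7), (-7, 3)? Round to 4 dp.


Sides: (2, -6)->(8, 7): sqrt(205) = 14.317821, (8, 7)->(-7, 3): sqrt(241) = 15.524175, (-7, 3)->(2, -6): sqrt(162) = 12.727922
Sum = 42.569918
Perimeter = 42.5699

42.5699


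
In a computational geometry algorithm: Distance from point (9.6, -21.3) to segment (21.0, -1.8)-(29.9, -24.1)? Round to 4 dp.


Project P onto AB: t = 0.5783 (clamped to [0,1])
Closest point on segment: (26.1469, -14.6961)
Distance: 17.816

17.816


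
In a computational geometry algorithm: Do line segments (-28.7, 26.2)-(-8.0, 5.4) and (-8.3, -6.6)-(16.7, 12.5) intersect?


Cross products: d1=1209.64, d2=294.27, d3=-254.64, d4=660.73
d1*d2 < 0 and d3*d4 < 0? no

No, they don't intersect


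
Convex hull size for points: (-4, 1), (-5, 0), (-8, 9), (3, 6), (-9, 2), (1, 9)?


Convex hull vertices (CCW): (-9, 2), (-5, 0), (3, 6), (1, 9), (-8, 9)
Count = 5

5


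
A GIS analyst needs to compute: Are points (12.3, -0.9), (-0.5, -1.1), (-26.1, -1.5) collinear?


Cross product: ((-0.5)-12.3)*((-1.5)-(-0.9)) - ((-1.1)-(-0.9))*((-26.1)-12.3)
= 0

Yes, collinear


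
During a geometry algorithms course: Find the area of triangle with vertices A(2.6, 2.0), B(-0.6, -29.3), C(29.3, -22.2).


Area = |x_A(y_B-y_C) + x_B(y_C-y_A) + x_C(y_A-y_B)|/2
= |(-18.46) + 14.52 + 917.09|/2
= 913.15/2 = 456.575

456.575


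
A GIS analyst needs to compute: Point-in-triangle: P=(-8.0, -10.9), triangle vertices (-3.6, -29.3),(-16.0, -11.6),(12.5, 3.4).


Cross products: AB x AP = -150.28, BC x BP = -100.05, CA x CP = -440.12
All same sign? yes

Yes, inside


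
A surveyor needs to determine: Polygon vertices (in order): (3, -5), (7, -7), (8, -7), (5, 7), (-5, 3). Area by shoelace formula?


Shoelace sum: (3*(-7) - 7*(-5)) + (7*(-7) - 8*(-7)) + (8*7 - 5*(-7)) + (5*3 - (-5)*7) + ((-5)*(-5) - 3*3)
= 178
Area = |178|/2 = 89

89


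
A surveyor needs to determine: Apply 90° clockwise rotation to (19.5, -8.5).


90° CW: (x,y) -> (y, -x)
(19.5,-8.5) -> (-8.5, -19.5)

(-8.5, -19.5)


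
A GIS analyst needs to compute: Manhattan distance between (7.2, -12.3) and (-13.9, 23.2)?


|7.2-(-13.9)| + |(-12.3)-23.2| = 21.1 + 35.5 = 56.6

56.6


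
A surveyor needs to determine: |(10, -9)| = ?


|u| = sqrt(10^2 + (-9)^2) = sqrt(181) = 13.4536

13.4536


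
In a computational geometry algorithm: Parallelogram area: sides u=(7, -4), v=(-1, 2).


|u x v| = |7*2 - (-4)*(-1)|
= |14 - 4| = 10

10


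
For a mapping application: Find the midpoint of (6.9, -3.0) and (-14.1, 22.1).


M = ((6.9+(-14.1))/2, ((-3)+22.1)/2)
= (-3.6, 9.55)

(-3.6, 9.55)


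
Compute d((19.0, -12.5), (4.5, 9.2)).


dx=-14.5, dy=21.7
d^2 = (-14.5)^2 + 21.7^2 = 681.14
d = sqrt(681.14) = 26.0987

26.0987


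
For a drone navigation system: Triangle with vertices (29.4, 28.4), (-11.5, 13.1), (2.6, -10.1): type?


Side lengths squared: AB^2=1906.9, BC^2=737.05, CA^2=2200.49
Sorted: [737.05, 1906.9, 2200.49]
By sides: Scalene, By angles: Acute

Scalene, Acute


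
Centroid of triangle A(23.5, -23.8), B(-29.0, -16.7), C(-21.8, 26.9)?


Centroid = ((x_A+x_B+x_C)/3, (y_A+y_B+y_C)/3)
= ((23.5+(-29)+(-21.8))/3, ((-23.8)+(-16.7)+26.9)/3)
= (-9.1, -4.5333)

(-9.1, -4.5333)


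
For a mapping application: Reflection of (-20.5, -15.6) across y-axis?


Reflection over y-axis: (x,y) -> (-x,y)
(-20.5, -15.6) -> (20.5, -15.6)

(20.5, -15.6)


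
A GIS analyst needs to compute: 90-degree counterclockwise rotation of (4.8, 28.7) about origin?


90° CCW: (x,y) -> (-y, x)
(4.8,28.7) -> (-28.7, 4.8)

(-28.7, 4.8)


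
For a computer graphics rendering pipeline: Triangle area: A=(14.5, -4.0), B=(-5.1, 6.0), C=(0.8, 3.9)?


Area = |x_A(y_B-y_C) + x_B(y_C-y_A) + x_C(y_A-y_B)|/2
= |30.45 + (-40.29) + (-8)|/2
= 17.84/2 = 8.92

8.92


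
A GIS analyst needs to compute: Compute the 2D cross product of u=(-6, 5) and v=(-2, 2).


u x v = u_x*v_y - u_y*v_x = (-6)*2 - 5*(-2)
= (-12) - (-10) = -2

-2


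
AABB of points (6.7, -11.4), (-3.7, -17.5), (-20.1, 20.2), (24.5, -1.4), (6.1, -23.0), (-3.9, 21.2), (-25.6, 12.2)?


x range: [-25.6, 24.5]
y range: [-23, 21.2]
Bounding box: (-25.6,-23) to (24.5,21.2)

(-25.6,-23) to (24.5,21.2)


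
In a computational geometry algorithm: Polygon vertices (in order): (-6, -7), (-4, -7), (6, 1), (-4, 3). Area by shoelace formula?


Shoelace sum: ((-6)*(-7) - (-4)*(-7)) + ((-4)*1 - 6*(-7)) + (6*3 - (-4)*1) + ((-4)*(-7) - (-6)*3)
= 120
Area = |120|/2 = 60

60


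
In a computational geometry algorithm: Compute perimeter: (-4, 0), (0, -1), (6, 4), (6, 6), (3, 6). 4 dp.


Sides: (-4, 0)->(0, -1): sqrt(17) = 4.123106, (0, -1)->(6, 4): sqrt(61) = 7.81025, (6, 4)->(6, 6): sqrt(4) = 2, (6, 6)->(3, 6): sqrt(9) = 3, (3, 6)->(-4, 0): sqrt(85) = 9.219544
Sum = 26.1529
Perimeter = 26.1529

26.1529


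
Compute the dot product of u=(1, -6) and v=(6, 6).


u . v = u_x*v_x + u_y*v_y = 1*6 + (-6)*6
= 6 + (-36) = -30

-30


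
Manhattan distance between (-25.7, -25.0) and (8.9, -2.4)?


|(-25.7)-8.9| + |(-25)-(-2.4)| = 34.6 + 22.6 = 57.2

57.2


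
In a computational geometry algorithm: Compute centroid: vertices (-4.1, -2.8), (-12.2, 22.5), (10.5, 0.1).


Centroid = ((x_A+x_B+x_C)/3, (y_A+y_B+y_C)/3)
= (((-4.1)+(-12.2)+10.5)/3, ((-2.8)+22.5+0.1)/3)
= (-1.9333, 6.6)

(-1.9333, 6.6)


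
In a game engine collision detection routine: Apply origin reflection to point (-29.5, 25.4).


Reflection over origin: (x,y) -> (-x,-y)
(-29.5, 25.4) -> (29.5, -25.4)

(29.5, -25.4)


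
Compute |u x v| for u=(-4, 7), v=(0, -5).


|u x v| = |(-4)*(-5) - 7*0|
= |20 - 0| = 20

20


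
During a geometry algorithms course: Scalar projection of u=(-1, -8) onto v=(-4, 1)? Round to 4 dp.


u.v = -4, |v| = sqrt(17) = 4.1231
Scalar projection = u.v / |v| = -4 / sqrt(17) = -0.9701

-0.9701


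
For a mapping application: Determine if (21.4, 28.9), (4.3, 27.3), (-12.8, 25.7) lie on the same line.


Cross product: (4.3-21.4)*(25.7-28.9) - (27.3-28.9)*((-12.8)-21.4)
= 0

Yes, collinear


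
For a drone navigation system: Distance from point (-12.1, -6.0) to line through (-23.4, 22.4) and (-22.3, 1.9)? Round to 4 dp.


|cross product| = 200.41
|line direction| = sqrt(421.46) = 20.5295
Distance = 200.41/sqrt(421.46) = 9.7621

9.7621


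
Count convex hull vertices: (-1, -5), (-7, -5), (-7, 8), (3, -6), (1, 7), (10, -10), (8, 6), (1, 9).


Convex hull vertices (CCW): (-7, -5), (10, -10), (8, 6), (1, 9), (-7, 8)
Count = 5

5


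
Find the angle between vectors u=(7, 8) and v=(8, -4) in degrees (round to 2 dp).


u.v = 24, |u| = sqrt(113) = 10.6301, |v| = sqrt(80) = 8.9443
cos(theta) = u.v/(|u||v|) = 24/sqrt(9040) = 0.252422
theta = acos(0.252422) = 75.38 degrees

75.38 degrees


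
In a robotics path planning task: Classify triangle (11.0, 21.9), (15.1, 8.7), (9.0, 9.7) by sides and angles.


Side lengths squared: AB^2=191.05, BC^2=38.21, CA^2=152.84
Sorted: [38.21, 152.84, 191.05]
By sides: Scalene, By angles: Right

Scalene, Right


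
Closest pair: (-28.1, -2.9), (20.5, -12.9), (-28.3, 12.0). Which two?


d(P0,P1) = 49.6181, d(P0,P2) = 14.9013, d(P1,P2) = 54.7855
Closest: P0 and P2

Closest pair: (-28.1, -2.9) and (-28.3, 12.0), distance = 14.9013


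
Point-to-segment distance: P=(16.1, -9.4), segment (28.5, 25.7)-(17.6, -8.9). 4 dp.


Project P onto AB: t = 1 (clamped to [0,1])
Closest point on segment: (17.6, -8.9)
Distance: 1.5811

1.5811


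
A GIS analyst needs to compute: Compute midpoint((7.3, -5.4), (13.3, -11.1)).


M = ((7.3+13.3)/2, ((-5.4)+(-11.1))/2)
= (10.3, -8.25)

(10.3, -8.25)


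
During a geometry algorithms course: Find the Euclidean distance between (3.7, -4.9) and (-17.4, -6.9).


dx=-21.1, dy=-2
d^2 = (-21.1)^2 + (-2)^2 = 449.21
d = sqrt(449.21) = 21.1946

21.1946


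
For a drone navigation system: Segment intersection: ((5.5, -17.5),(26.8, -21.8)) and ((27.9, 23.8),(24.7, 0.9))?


Cross products: d1=-380.8, d2=120.73, d3=976.01, d4=474.48
d1*d2 < 0 and d3*d4 < 0? no

No, they don't intersect


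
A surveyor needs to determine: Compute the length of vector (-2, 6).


|u| = sqrt((-2)^2 + 6^2) = sqrt(40) = 6.3246

6.3246


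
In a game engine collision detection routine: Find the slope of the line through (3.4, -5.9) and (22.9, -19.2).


slope = (y2-y1)/(x2-x1) = ((-19.2)-(-5.9))/(22.9-3.4) = (-13.3)/19.5 = -0.6821

-0.6821


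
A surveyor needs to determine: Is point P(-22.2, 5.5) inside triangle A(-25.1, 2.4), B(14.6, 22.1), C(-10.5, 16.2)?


Cross products: AB x AP = 65.94, BC x BP = 199.54, CA x CP = -5.24
All same sign? no

No, outside


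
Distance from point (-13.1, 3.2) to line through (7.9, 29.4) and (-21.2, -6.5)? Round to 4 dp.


|cross product| = 8.52
|line direction| = sqrt(2135.62) = 46.2128
Distance = 8.52/sqrt(2135.62) = 0.1844

0.1844


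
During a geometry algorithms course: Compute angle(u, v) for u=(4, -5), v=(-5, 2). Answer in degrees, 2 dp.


u.v = -30, |u| = sqrt(41) = 6.4031, |v| = sqrt(29) = 5.3852
cos(theta) = u.v/(|u||v|) = -30/sqrt(1189) = -0.870022
theta = acos(-0.870022) = 150.46 degrees

150.46 degrees


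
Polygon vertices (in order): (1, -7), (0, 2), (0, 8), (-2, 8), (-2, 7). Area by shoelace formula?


Shoelace sum: (1*2 - 0*(-7)) + (0*8 - 0*2) + (0*8 - (-2)*8) + ((-2)*7 - (-2)*8) + ((-2)*(-7) - 1*7)
= 27
Area = |27|/2 = 13.5

13.5


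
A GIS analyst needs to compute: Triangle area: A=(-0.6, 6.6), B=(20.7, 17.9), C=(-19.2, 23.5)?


Area = |x_A(y_B-y_C) + x_B(y_C-y_A) + x_C(y_A-y_B)|/2
= |3.36 + 349.83 + 216.96|/2
= 570.15/2 = 285.075

285.075


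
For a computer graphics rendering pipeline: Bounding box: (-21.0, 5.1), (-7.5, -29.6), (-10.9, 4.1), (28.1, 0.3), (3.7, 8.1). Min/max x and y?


x range: [-21, 28.1]
y range: [-29.6, 8.1]
Bounding box: (-21,-29.6) to (28.1,8.1)

(-21,-29.6) to (28.1,8.1)


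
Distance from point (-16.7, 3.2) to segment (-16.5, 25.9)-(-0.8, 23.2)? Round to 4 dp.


Project P onto AB: t = 0.2291 (clamped to [0,1])
Closest point on segment: (-12.9026, 25.2813)
Distance: 22.4055

22.4055


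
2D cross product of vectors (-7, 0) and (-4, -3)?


u x v = u_x*v_y - u_y*v_x = (-7)*(-3) - 0*(-4)
= 21 - 0 = 21

21


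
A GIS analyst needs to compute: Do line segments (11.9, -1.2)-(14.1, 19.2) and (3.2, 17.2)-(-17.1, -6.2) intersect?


Cross products: d1=577.1, d2=214.46, d3=217.96, d4=580.6
d1*d2 < 0 and d3*d4 < 0? no

No, they don't intersect


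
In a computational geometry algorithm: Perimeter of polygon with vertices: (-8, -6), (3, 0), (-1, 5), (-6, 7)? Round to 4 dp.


Sides: (-8, -6)->(3, 0): sqrt(157) = 12.529964, (3, 0)->(-1, 5): sqrt(41) = 6.403124, (-1, 5)->(-6, 7): sqrt(29) = 5.385165, (-6, 7)->(-8, -6): sqrt(173) = 13.152946
Sum = 37.471199
Perimeter = 37.4712

37.4712


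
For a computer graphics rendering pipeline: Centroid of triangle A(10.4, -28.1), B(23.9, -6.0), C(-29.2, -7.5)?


Centroid = ((x_A+x_B+x_C)/3, (y_A+y_B+y_C)/3)
= ((10.4+23.9+(-29.2))/3, ((-28.1)+(-6)+(-7.5))/3)
= (1.7, -13.8667)

(1.7, -13.8667)


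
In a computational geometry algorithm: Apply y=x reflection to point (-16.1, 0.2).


Reflection over y=x: (x,y) -> (y,x)
(-16.1, 0.2) -> (0.2, -16.1)

(0.2, -16.1)


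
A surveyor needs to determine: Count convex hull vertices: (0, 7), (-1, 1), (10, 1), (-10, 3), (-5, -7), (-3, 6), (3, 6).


Convex hull vertices (CCW): (-10, 3), (-5, -7), (10, 1), (3, 6), (0, 7), (-3, 6)
Count = 6

6


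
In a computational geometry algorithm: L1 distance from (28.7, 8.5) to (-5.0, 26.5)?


|28.7-(-5)| + |8.5-26.5| = 33.7 + 18 = 51.7

51.7


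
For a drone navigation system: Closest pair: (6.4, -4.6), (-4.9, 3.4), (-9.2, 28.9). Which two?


d(P0,P1) = 13.8452, d(P0,P2) = 36.9542, d(P1,P2) = 25.86
Closest: P0 and P1

Closest pair: (6.4, -4.6) and (-4.9, 3.4), distance = 13.8452


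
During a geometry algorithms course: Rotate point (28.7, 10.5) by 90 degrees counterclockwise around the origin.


90° CCW: (x,y) -> (-y, x)
(28.7,10.5) -> (-10.5, 28.7)

(-10.5, 28.7)


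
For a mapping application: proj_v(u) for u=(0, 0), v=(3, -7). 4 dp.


u.v = 0, |v| = sqrt(58) = 7.6158
Scalar projection = u.v / |v| = 0 / sqrt(58) = 0

0


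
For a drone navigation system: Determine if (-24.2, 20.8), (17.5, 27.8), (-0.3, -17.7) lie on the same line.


Cross product: (17.5-(-24.2))*((-17.7)-20.8) - (27.8-20.8)*((-0.3)-(-24.2))
= -1772.75

No, not collinear


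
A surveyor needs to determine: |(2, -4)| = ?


|u| = sqrt(2^2 + (-4)^2) = sqrt(20) = 4.4721

4.4721


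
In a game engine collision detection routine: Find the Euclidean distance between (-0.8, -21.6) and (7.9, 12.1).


dx=8.7, dy=33.7
d^2 = 8.7^2 + 33.7^2 = 1211.38
d = sqrt(1211.38) = 34.8049

34.8049


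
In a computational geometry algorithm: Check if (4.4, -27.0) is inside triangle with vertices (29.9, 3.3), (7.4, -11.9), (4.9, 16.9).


Cross products: AB x AP = 294.15, BC x BP = 124.15, CA x CP = -1104.3
All same sign? no

No, outside


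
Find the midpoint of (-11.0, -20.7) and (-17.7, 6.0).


M = (((-11)+(-17.7))/2, ((-20.7)+6)/2)
= (-14.35, -7.35)

(-14.35, -7.35)


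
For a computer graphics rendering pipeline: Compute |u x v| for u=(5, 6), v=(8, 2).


|u x v| = |5*2 - 6*8|
= |10 - 48| = 38

38


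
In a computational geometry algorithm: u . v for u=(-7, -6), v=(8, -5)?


u . v = u_x*v_x + u_y*v_y = (-7)*8 + (-6)*(-5)
= (-56) + 30 = -26

-26


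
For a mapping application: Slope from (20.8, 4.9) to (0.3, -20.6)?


slope = (y2-y1)/(x2-x1) = ((-20.6)-4.9)/(0.3-20.8) = (-25.5)/(-20.5) = 1.2439

1.2439


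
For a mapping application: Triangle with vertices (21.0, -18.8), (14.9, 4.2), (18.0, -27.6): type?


Side lengths squared: AB^2=566.21, BC^2=1020.85, CA^2=86.44
Sorted: [86.44, 566.21, 1020.85]
By sides: Scalene, By angles: Obtuse

Scalene, Obtuse


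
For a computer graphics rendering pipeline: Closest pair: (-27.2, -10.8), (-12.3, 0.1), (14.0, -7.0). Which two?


d(P0,P1) = 18.4613, d(P0,P2) = 41.3749, d(P1,P2) = 27.2415
Closest: P0 and P1

Closest pair: (-27.2, -10.8) and (-12.3, 0.1), distance = 18.4613


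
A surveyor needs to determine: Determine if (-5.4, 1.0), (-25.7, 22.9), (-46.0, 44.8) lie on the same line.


Cross product: ((-25.7)-(-5.4))*(44.8-1) - (22.9-1)*((-46)-(-5.4))
= 0

Yes, collinear


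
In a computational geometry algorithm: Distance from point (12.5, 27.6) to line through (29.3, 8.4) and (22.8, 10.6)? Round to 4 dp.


|cross product| = 87.84
|line direction| = sqrt(47.09) = 6.8622
Distance = 87.84/sqrt(47.09) = 12.8005

12.8005


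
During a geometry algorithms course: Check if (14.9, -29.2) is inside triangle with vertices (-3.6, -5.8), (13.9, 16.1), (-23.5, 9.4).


Cross products: AB x AP = -814.65, BC x BP = 1700.92, CA x CP = -184.46
All same sign? no

No, outside


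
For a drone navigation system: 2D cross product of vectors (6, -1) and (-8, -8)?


u x v = u_x*v_y - u_y*v_x = 6*(-8) - (-1)*(-8)
= (-48) - 8 = -56

-56


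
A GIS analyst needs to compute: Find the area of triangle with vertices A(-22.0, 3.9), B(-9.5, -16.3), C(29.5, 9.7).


Area = |x_A(y_B-y_C) + x_B(y_C-y_A) + x_C(y_A-y_B)|/2
= |572 + (-55.1) + 595.9|/2
= 1112.8/2 = 556.4

556.4


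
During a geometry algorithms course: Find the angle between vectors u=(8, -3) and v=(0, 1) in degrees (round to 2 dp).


u.v = -3, |u| = sqrt(73) = 8.544, |v| = sqrt(1) = 1
cos(theta) = u.v/(|u||v|) = -3/sqrt(73) = -0.351123
theta = acos(-0.351123) = 110.56 degrees

110.56 degrees


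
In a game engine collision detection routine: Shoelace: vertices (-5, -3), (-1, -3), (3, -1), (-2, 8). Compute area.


Shoelace sum: ((-5)*(-3) - (-1)*(-3)) + ((-1)*(-1) - 3*(-3)) + (3*8 - (-2)*(-1)) + ((-2)*(-3) - (-5)*8)
= 90
Area = |90|/2 = 45

45


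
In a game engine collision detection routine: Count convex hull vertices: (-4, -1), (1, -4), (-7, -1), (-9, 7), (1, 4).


Convex hull vertices (CCW): (-9, 7), (-7, -1), (1, -4), (1, 4)
Count = 4

4
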